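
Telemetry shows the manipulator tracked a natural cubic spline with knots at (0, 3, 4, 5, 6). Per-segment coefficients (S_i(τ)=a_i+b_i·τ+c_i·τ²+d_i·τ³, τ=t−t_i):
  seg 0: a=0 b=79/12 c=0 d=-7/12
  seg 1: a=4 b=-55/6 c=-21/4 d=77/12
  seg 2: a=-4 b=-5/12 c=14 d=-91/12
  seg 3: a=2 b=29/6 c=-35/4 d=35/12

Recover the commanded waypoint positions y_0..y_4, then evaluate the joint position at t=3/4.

y_0 = S_0(0) = a_0 = 0
y_1 = S_1(0) = a_1 = 4
y_2 = S_2(0) = a_2 = -4
y_3 = S_3(0) = a_3 = 2
y_4 = S_3(1) = 1
t_q=3/4 is in segment 0 (τ=3/4); S_0(τ)=1201/256

y_0=0 y_1=4 y_2=-4 y_3=2 y_4=1
S(3/4) = 1201/256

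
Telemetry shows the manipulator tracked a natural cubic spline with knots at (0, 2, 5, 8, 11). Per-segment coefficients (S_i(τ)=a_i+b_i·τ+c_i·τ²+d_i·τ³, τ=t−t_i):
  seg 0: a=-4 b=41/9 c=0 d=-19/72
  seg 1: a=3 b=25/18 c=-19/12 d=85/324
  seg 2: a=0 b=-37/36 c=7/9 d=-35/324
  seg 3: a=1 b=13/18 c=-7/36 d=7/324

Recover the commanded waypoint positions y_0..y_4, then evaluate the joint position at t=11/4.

y_0=-4 y_1=3 y_2=0 y_3=1 y_4=2
S(11/4) = 835/256

y_0 = S_0(0) = a_0 = -4
y_1 = S_1(0) = a_1 = 3
y_2 = S_2(0) = a_2 = 0
y_3 = S_3(0) = a_3 = 1
y_4 = S_3(3) = 2
t_q=11/4 is in segment 1 (τ=3/4); S_1(τ)=835/256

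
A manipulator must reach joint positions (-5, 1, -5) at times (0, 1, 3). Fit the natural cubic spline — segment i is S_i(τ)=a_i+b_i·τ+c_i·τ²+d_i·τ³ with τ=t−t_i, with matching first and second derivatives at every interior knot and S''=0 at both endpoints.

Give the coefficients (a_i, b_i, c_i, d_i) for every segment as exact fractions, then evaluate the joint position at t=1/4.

Δ: Δ0=6, Δ1=-3
row 1: diag=6, rhs=-54; c'=1/3, d'=-9
back: M1=-9
M: M0=0, M1=-9, M2=0
seg 0: a=-5, c=M0/2=0, d=(M1−M0)/(6·1)=-3/2, b=Δ0−h0·(2M0+M1)/6=15/2
seg 1: a=1, c=M1/2=-9/2, d=(M2−M1)/(6·2)=3/4, b=Δ1−h1·(2M1+M2)/6=3
t_q=1/4 → seg 0, τ=1/4; S=-5+15/2·τ+0·τ²+-3/2·τ³=-403/128

  seg 0: a=-5 b=15/2 c=0 d=-3/2
  seg 1: a=1 b=3 c=-9/2 d=3/4
S(1/4) = -403/128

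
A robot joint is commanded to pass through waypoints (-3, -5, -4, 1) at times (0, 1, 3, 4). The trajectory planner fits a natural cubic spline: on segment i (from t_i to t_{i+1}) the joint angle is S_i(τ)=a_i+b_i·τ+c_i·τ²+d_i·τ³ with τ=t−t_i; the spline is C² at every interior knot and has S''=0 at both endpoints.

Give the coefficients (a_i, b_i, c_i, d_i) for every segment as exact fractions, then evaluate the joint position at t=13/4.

  seg 0: a=-3 b=-35/16 c=0 d=3/16
  seg 1: a=-5 b=-13/8 c=9/16 d=1/4
  seg 2: a=-4 b=29/8 c=33/16 d=-11/16
S(13/4) = -3047/1024

Δ: Δ0=-2, Δ1=1/2, Δ2=5
row 1: diag=6, rhs=15; c'=1/3, d'=5/2
row 2: denom=6−2·1/3=16/3; d'=(27−2·5/2)/(16/3)=33/8
back: M2=33/8
back: M1=5/2−1/3·33/8=9/8
M: M0=0, M1=9/8, M2=33/8, M3=0
seg 0: a=-3, c=M0/2=0, d=(M1−M0)/(6·1)=3/16, b=Δ0−h0·(2M0+M1)/6=-35/16
seg 1: a=-5, c=M1/2=9/16, d=(M2−M1)/(6·2)=1/4, b=Δ1−h1·(2M1+M2)/6=-13/8
seg 2: a=-4, c=M2/2=33/16, d=(M3−M2)/(6·1)=-11/16, b=Δ2−h2·(2M2+M3)/6=29/8
t_q=13/4 → seg 2, τ=1/4; S=-4+29/8·τ+33/16·τ²+-11/16·τ³=-3047/1024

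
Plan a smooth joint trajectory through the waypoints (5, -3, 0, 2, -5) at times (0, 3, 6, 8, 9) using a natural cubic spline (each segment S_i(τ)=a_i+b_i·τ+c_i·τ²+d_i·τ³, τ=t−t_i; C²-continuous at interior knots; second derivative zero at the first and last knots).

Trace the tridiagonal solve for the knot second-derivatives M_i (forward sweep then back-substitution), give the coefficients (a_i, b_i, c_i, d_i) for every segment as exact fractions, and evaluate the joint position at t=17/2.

Δ: Δ0=-8/3, Δ1=1, Δ2=1, Δ3=-7
row 1: diag=12, rhs=22; c'=1/4, d'=11/6
row 2: denom=10−3·1/4=37/4; d'=(0−3·11/6)/(37/4)=-22/37
row 3: denom=6−2·8/37=206/37; d'=(-48−2·-22/37)/(206/37)=-866/103
back: M3=-866/103
back: M2=-22/37−8/37·-866/103=126/103
back: M1=11/6−1/4·126/103=472/309
M: M0=0, M1=472/309, M2=126/103, M3=-866/103, M4=0
seg 0: a=5, c=M0/2=0, d=(M1−M0)/(6·3)=236/2781, b=Δ0−h0·(2M0+M1)/6=-1060/309
seg 1: a=-3, c=M1/2=236/309, d=(M2−M1)/(6·3)=-47/2781, b=Δ1−h1·(2M1+M2)/6=-352/309
seg 2: a=0, c=M2/2=63/103, d=(M3−M2)/(6·2)=-248/309, b=Δ2−h2·(2M2+M3)/6=923/309
seg 3: a=2, c=M3/2=-433/103, d=(M4−M3)/(6·1)=433/309, b=Δ3−h3·(2M3+M4)/6=-1297/309
t_q=17/2 → seg 3, τ=1/2; S=2+-1297/309·τ+-433/103·τ²+433/309·τ³=-803/824

  seg 0: a=5 b=-1060/309 c=0 d=236/2781
  seg 1: a=-3 b=-352/309 c=236/309 d=-47/2781
  seg 2: a=0 b=923/309 c=63/103 d=-248/309
  seg 3: a=2 b=-1297/309 c=-433/103 d=433/309
S(17/2) = -803/824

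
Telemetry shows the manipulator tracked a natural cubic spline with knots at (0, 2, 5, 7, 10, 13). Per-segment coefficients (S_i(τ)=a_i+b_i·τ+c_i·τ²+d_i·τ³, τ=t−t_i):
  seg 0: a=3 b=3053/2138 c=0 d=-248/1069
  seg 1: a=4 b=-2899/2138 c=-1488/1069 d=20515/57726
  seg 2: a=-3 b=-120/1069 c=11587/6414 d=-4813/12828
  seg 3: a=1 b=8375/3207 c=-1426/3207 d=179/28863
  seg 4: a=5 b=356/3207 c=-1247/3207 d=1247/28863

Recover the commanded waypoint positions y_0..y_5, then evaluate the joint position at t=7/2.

y_0=3 y_1=4 y_2=-3 y_3=1 y_4=5 y_5=3
S(7/2) = 575/17104

y_0 = S_0(0) = a_0 = 3
y_1 = S_1(0) = a_1 = 4
y_2 = S_2(0) = a_2 = -3
y_3 = S_3(0) = a_3 = 1
y_4 = S_4(0) = a_4 = 5
y_5 = S_4(3) = 3
t_q=7/2 is in segment 1 (τ=3/2); S_1(τ)=575/17104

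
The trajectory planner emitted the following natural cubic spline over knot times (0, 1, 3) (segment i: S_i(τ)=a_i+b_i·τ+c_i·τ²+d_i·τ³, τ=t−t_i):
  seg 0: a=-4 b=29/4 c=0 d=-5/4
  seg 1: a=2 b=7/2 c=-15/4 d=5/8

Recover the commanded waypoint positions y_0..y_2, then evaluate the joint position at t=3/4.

y_0 = S_0(0) = a_0 = -4
y_1 = S_1(0) = a_1 = 2
y_2 = S_1(2) = -1
t_q=3/4 is in segment 0 (τ=3/4); S_0(τ)=233/256

y_0=-4 y_1=2 y_2=-1
S(3/4) = 233/256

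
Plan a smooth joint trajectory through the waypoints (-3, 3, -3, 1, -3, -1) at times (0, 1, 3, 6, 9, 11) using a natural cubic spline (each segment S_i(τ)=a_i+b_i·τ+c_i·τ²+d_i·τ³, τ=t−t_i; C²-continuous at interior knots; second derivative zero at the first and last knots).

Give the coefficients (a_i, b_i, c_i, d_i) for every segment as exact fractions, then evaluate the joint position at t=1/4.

  seg 0: a=-3 b=3700/473 c=0 d=-862/473
  seg 1: a=3 b=1114/473 c=-2586/473 d=2639/1892
  seg 2: a=-3 b=-1313/473 c=2745/946 d=-13043/25542
  seg 3: a=1 b=801/946 c=-2404/1419 d=8237/25542
  seg 4: a=-3 b=-289/473 c=1143/946 d=-381/1892
S(1/4) = -16239/15136

Δ: Δ0=6, Δ1=-3, Δ2=4/3, Δ3=-4/3, Δ4=1
row 1: diag=6, rhs=-54; c'=1/3, d'=-9
row 2: denom=10−2·1/3=28/3; d'=(26−2·-9)/(28/3)=33/7
row 3: denom=12−3·9/28=309/28; d'=(-16−3·33/7)/(309/28)=-844/309
row 4: denom=10−3·28/103=946/103; d'=(14−3·-844/309)/(946/103)=1143/473
back: M4=1143/473
back: M3=-844/309−28/103·1143/473=-4808/1419
back: M2=33/7−9/28·-4808/1419=2745/473
back: M1=-9−1/3·2745/473=-5172/473
M: M0=0, M1=-5172/473, M2=2745/473, M3=-4808/1419, M4=1143/473, M5=0
seg 0: a=-3, c=M0/2=0, d=(M1−M0)/(6·1)=-862/473, b=Δ0−h0·(2M0+M1)/6=3700/473
seg 1: a=3, c=M1/2=-2586/473, d=(M2−M1)/(6·2)=2639/1892, b=Δ1−h1·(2M1+M2)/6=1114/473
seg 2: a=-3, c=M2/2=2745/946, d=(M3−M2)/(6·3)=-13043/25542, b=Δ2−h2·(2M2+M3)/6=-1313/473
seg 3: a=1, c=M3/2=-2404/1419, d=(M4−M3)/(6·3)=8237/25542, b=Δ3−h3·(2M3+M4)/6=801/946
seg 4: a=-3, c=M4/2=1143/946, d=(M5−M4)/(6·2)=-381/1892, b=Δ4−h4·(2M4+M5)/6=-289/473
t_q=1/4 → seg 0, τ=1/4; S=-3+3700/473·τ+0·τ²+-862/473·τ³=-16239/15136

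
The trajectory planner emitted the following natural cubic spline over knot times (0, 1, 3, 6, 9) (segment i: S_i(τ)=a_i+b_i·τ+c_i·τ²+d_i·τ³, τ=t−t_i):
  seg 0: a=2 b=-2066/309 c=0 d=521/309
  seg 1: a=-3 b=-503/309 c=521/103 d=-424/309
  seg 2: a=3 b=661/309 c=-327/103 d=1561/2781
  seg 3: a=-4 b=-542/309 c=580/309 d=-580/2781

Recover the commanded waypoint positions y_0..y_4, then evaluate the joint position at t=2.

y_0=2 y_1=-3 y_2=3 y_3=-4 y_4=2
S(2) = -97/103

y_0 = S_0(0) = a_0 = 2
y_1 = S_1(0) = a_1 = -3
y_2 = S_2(0) = a_2 = 3
y_3 = S_3(0) = a_3 = -4
y_4 = S_3(3) = 2
t_q=2 is in segment 1 (τ=1); S_1(τ)=-97/103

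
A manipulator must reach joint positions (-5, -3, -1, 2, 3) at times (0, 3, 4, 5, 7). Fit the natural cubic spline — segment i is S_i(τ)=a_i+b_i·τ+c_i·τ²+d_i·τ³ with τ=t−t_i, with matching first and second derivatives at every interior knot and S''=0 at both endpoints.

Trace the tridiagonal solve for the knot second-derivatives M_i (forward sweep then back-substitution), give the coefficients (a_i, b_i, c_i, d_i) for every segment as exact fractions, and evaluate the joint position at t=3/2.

  seg 0: a=-5 b=313/1068 c=0 d=133/3204
  seg 1: a=-3 b=755/534 c=133/356 d=227/1068
  seg 2: a=-1 b=2989/1068 c=90/89 d=-865/1068
  seg 3: a=2 b=1277/534 c=-505/356 d=505/2136
S(3/2) = -12589/2848

Δ: Δ0=2/3, Δ1=2, Δ2=3, Δ3=1/2
row 1: diag=8, rhs=8; c'=1/8, d'=1
row 2: denom=4−1·1/8=31/8; d'=(6−1·1)/(31/8)=40/31
row 3: denom=6−1·8/31=178/31; d'=(-15−1·40/31)/(178/31)=-505/178
back: M3=-505/178
back: M2=40/31−8/31·-505/178=180/89
back: M1=1−1/8·180/89=133/178
M: M0=0, M1=133/178, M2=180/89, M3=-505/178, M4=0
seg 0: a=-5, c=M0/2=0, d=(M1−M0)/(6·3)=133/3204, b=Δ0−h0·(2M0+M1)/6=313/1068
seg 1: a=-3, c=M1/2=133/356, d=(M2−M1)/(6·1)=227/1068, b=Δ1−h1·(2M1+M2)/6=755/534
seg 2: a=-1, c=M2/2=90/89, d=(M3−M2)/(6·1)=-865/1068, b=Δ2−h2·(2M2+M3)/6=2989/1068
seg 3: a=2, c=M3/2=-505/356, d=(M4−M3)/(6·2)=505/2136, b=Δ3−h3·(2M3+M4)/6=1277/534
t_q=3/2 → seg 0, τ=3/2; S=-5+313/1068·τ+0·τ²+133/3204·τ³=-12589/2848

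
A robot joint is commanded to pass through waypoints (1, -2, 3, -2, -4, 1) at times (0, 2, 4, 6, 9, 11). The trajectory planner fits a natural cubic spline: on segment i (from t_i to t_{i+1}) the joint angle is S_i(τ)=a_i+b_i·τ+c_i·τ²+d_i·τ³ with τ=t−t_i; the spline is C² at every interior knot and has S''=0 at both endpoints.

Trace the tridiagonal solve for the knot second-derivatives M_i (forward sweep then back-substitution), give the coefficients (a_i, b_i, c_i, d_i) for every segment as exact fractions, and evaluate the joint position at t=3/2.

Δ: Δ0=-3/2, Δ1=5/2, Δ2=-5/2, Δ3=-2/3, Δ4=5/2
row 1: diag=8, rhs=24; c'=1/4, d'=3
row 2: denom=8−2·1/4=15/2; d'=(-30−2·3)/(15/2)=-24/5
row 3: denom=10−2·4/15=142/15; d'=(11−2·-24/5)/(142/15)=309/142
row 4: denom=10−3·45/142=1285/142; d'=(19−3·309/142)/(1285/142)=1771/1285
back: M4=1771/1285
back: M3=309/142−45/142·1771/1285=447/257
back: M2=-24/5−4/15·447/257=-6764/1285
back: M1=3−1/4·-6764/1285=5546/1285
M: M0=0, M1=5546/1285, M2=-6764/1285, M3=447/257, M4=1771/1285, M5=0
seg 0: a=1, c=M0/2=0, d=(M1−M0)/(6·2)=2773/7710, b=Δ0−h0·(2M0+M1)/6=-22657/7710
seg 1: a=-2, c=M1/2=2773/1285, d=(M2−M1)/(6·2)=-1231/1542, b=Δ1−h1·(2M1+M2)/6=10619/7710
seg 2: a=3, c=M2/2=-3382/1285, d=(M3−M2)/(6·2)=8999/15420, b=Δ2−h2·(2M2+M3)/6=3311/7710
seg 3: a=-2, c=M3/2=447/514, d=(M4−M3)/(6·3)=-232/11565, b=Δ3−h3·(2M3+M4)/6=-23863/7710
seg 4: a=-4, c=M4/2=1771/2570, d=(M5−M4)/(6·2)=-1771/15420, b=Δ4−h4·(2M4+M5)/6=12191/7710
t_q=3/2 → seg 0, τ=3/2; S=1+-22657/7710·τ+0·τ²+2773/7710·τ³=-45111/20560

  seg 0: a=1 b=-22657/7710 c=0 d=2773/7710
  seg 1: a=-2 b=10619/7710 c=2773/1285 d=-1231/1542
  seg 2: a=3 b=3311/7710 c=-3382/1285 d=8999/15420
  seg 3: a=-2 b=-23863/7710 c=447/514 d=-232/11565
  seg 4: a=-4 b=12191/7710 c=1771/2570 d=-1771/15420
S(3/2) = -45111/20560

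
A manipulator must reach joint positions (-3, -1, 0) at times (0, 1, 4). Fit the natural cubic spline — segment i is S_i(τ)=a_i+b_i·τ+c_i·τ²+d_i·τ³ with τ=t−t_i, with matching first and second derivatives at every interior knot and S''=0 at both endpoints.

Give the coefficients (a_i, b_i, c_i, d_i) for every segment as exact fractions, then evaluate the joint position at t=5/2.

  seg 0: a=-3 b=53/24 c=0 d=-5/24
  seg 1: a=-1 b=19/12 c=-5/8 d=5/72
S(5/2) = 13/64

Δ: Δ0=2, Δ1=1/3
row 1: diag=8, rhs=-10; c'=3/8, d'=-5/4
back: M1=-5/4
M: M0=0, M1=-5/4, M2=0
seg 0: a=-3, c=M0/2=0, d=(M1−M0)/(6·1)=-5/24, b=Δ0−h0·(2M0+M1)/6=53/24
seg 1: a=-1, c=M1/2=-5/8, d=(M2−M1)/(6·3)=5/72, b=Δ1−h1·(2M1+M2)/6=19/12
t_q=5/2 → seg 1, τ=3/2; S=-1+19/12·τ+-5/8·τ²+5/72·τ³=13/64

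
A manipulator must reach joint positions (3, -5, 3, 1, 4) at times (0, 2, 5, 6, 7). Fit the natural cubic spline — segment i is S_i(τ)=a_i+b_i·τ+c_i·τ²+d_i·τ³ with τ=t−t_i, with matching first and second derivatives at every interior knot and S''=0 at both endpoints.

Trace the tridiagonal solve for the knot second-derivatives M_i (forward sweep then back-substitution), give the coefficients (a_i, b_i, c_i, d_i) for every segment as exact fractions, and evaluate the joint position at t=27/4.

  seg 0: a=3 b=-2477/411 c=0 d=833/1644
  seg 1: a=-5 b=22/411 c=833/274 d=-1783/2466
  seg 2: a=3 b=-1009/822 c=-475/137 d=2215/822
  seg 3: a=1 b=-32/411 c=1265/274 d=-1265/822
S(27/4) = 50667/17536

Δ: Δ0=-4, Δ1=8/3, Δ2=-2, Δ3=3
row 1: diag=10, rhs=40; c'=3/10, d'=4
row 2: denom=8−3·3/10=71/10; d'=(-28−3·4)/(71/10)=-400/71
row 3: denom=4−1·10/71=274/71; d'=(30−1·-400/71)/(274/71)=1265/137
back: M3=1265/137
back: M2=-400/71−10/71·1265/137=-950/137
back: M1=4−3/10·-950/137=833/137
M: M0=0, M1=833/137, M2=-950/137, M3=1265/137, M4=0
seg 0: a=3, c=M0/2=0, d=(M1−M0)/(6·2)=833/1644, b=Δ0−h0·(2M0+M1)/6=-2477/411
seg 1: a=-5, c=M1/2=833/274, d=(M2−M1)/(6·3)=-1783/2466, b=Δ1−h1·(2M1+M2)/6=22/411
seg 2: a=3, c=M2/2=-475/137, d=(M3−M2)/(6·1)=2215/822, b=Δ2−h2·(2M2+M3)/6=-1009/822
seg 3: a=1, c=M3/2=1265/274, d=(M4−M3)/(6·1)=-1265/822, b=Δ3−h3·(2M3+M4)/6=-32/411
t_q=27/4 → seg 3, τ=3/4; S=1+-32/411·τ+1265/274·τ²+-1265/822·τ³=50667/17536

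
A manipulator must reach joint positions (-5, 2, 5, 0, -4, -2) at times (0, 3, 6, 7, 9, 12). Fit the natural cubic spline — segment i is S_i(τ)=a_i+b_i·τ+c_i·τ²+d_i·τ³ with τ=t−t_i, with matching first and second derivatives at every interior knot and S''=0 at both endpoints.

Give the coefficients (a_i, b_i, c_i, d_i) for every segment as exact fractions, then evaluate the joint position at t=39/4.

  seg 0: a=-5 b=533/264 c=0 d=83/2376
  seg 1: a=2 b=391/132 c=83/264 d=-767/2376
  seg 2: a=5 b=-1021/264 c=-57/22 d=35/24
  seg 3: a=0 b=-617/132 c=157/88 d=-59/264
  seg 4: a=-4 b=-29/132 c=39/88 d=-13/264
S(39/4) = -22169/5632

Δ: Δ0=7/3, Δ1=1, Δ2=-5, Δ3=-2, Δ4=2/3
row 1: diag=12, rhs=-8; c'=1/4, d'=-2/3
row 2: denom=8−3·1/4=29/4; d'=(-36−3·-2/3)/(29/4)=-136/29
row 3: denom=6−1·4/29=170/29; d'=(18−1·-136/29)/(170/29)=329/85
row 4: denom=10−2·29/85=792/85; d'=(16−2·329/85)/(792/85)=39/44
back: M4=39/44
back: M3=329/85−29/85·39/44=157/44
back: M2=-136/29−4/29·157/44=-57/11
back: M1=-2/3−1/4·-57/11=83/132
M: M0=0, M1=83/132, M2=-57/11, M3=157/44, M4=39/44, M5=0
seg 0: a=-5, c=M0/2=0, d=(M1−M0)/(6·3)=83/2376, b=Δ0−h0·(2M0+M1)/6=533/264
seg 1: a=2, c=M1/2=83/264, d=(M2−M1)/(6·3)=-767/2376, b=Δ1−h1·(2M1+M2)/6=391/132
seg 2: a=5, c=M2/2=-57/22, d=(M3−M2)/(6·1)=35/24, b=Δ2−h2·(2M2+M3)/6=-1021/264
seg 3: a=0, c=M3/2=157/88, d=(M4−M3)/(6·2)=-59/264, b=Δ3−h3·(2M3+M4)/6=-617/132
seg 4: a=-4, c=M4/2=39/88, d=(M5−M4)/(6·3)=-13/264, b=Δ4−h4·(2M4+M5)/6=-29/132
t_q=39/4 → seg 4, τ=3/4; S=-4+-29/132·τ+39/88·τ²+-13/264·τ³=-22169/5632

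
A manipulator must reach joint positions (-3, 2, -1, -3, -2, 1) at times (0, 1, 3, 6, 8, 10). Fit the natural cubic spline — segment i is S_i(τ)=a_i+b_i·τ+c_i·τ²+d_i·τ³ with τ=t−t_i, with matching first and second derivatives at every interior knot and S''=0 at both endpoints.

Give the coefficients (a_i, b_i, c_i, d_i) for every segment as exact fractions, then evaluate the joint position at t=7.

Δ: Δ0=5, Δ1=-3/2, Δ2=-2/3, Δ3=1/2, Δ4=3/2
row 1: diag=6, rhs=-39; c'=1/3, d'=-13/2
row 2: denom=10−2·1/3=28/3; d'=(5−2·-13/2)/(28/3)=27/14
row 3: denom=10−3·9/28=253/28; d'=(7−3·27/14)/(253/28)=34/253
row 4: denom=8−2·56/253=1912/253; d'=(6−2·34/253)/(1912/253)=725/956
back: M4=725/956
back: M3=34/253−56/253·725/956=-8/239
back: M2=27/14−9/28·-8/239=927/478
back: M1=-13/2−1/3·927/478=-1708/239
M: M0=0, M1=-1708/239, M2=927/478, M3=-8/239, M4=725/956, M5=0
seg 0: a=-3, c=M0/2=0, d=(M1−M0)/(6·1)=-854/717, b=Δ0−h0·(2M0+M1)/6=4439/717
seg 1: a=2, c=M1/2=-854/239, d=(M2−M1)/(6·2)=4343/5736, b=Δ1−h1·(2M1+M2)/6=1877/717
seg 2: a=-1, c=M2/2=927/956, d=(M3−M2)/(6·3)=-943/8604, b=Δ2−h2·(2M2+M3)/6=-3713/1434
seg 3: a=-3, c=M3/2=-4/239, d=(M4−M3)/(6·2)=757/11472, b=Δ3−h3·(2M3+M4)/6=773/2868
seg 4: a=-2, c=M4/2=725/1912, d=(M5−M4)/(6·2)=-725/11472, b=Δ4−h4·(2M4+M5)/6=713/717
t_q=7 → seg 3, τ=1; S=-3+773/2868·τ+-4/239·τ²+757/11472·τ³=-10253/3824

  seg 0: a=-3 b=4439/717 c=0 d=-854/717
  seg 1: a=2 b=1877/717 c=-854/239 d=4343/5736
  seg 2: a=-1 b=-3713/1434 c=927/956 d=-943/8604
  seg 3: a=-3 b=773/2868 c=-4/239 d=757/11472
  seg 4: a=-2 b=713/717 c=725/1912 d=-725/11472
S(7) = -10253/3824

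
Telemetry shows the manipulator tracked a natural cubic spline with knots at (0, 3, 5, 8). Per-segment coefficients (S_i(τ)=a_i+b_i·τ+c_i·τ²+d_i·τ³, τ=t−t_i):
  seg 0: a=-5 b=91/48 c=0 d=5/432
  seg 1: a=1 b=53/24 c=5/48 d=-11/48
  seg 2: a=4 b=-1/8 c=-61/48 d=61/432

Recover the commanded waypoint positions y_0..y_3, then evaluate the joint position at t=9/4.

y_0=-5 y_1=1 y_2=4 y_3=-4
S(9/4) = -617/1024

y_0 = S_0(0) = a_0 = -5
y_1 = S_1(0) = a_1 = 1
y_2 = S_2(0) = a_2 = 4
y_3 = S_2(3) = -4
t_q=9/4 is in segment 0 (τ=9/4); S_0(τ)=-617/1024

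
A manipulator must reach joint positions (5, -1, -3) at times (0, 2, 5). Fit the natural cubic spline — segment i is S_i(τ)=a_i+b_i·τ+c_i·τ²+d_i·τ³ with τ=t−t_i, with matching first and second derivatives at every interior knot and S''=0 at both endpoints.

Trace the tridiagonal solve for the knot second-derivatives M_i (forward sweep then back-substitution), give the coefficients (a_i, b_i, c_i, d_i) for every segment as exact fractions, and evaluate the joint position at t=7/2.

Δ: Δ0=-3, Δ1=-2/3
row 1: diag=10, rhs=14; c'=3/10, d'=7/5
back: M1=7/5
M: M0=0, M1=7/5, M2=0
seg 0: a=5, c=M0/2=0, d=(M1−M0)/(6·2)=7/60, b=Δ0−h0·(2M0+M1)/6=-52/15
seg 1: a=-1, c=M1/2=7/10, d=(M2−M1)/(6·3)=-7/90, b=Δ1−h1·(2M1+M2)/6=-31/15
t_q=7/2 → seg 1, τ=3/2; S=-1+-31/15·τ+7/10·τ²+-7/90·τ³=-223/80

  seg 0: a=5 b=-52/15 c=0 d=7/60
  seg 1: a=-1 b=-31/15 c=7/10 d=-7/90
S(7/2) = -223/80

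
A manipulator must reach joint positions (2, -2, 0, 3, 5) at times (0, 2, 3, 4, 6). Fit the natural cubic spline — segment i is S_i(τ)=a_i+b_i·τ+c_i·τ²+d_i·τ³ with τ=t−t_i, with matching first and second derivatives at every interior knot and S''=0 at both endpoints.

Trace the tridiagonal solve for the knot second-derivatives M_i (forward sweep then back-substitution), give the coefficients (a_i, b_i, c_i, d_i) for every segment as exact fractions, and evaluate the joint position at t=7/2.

  seg 0: a=2 b=-36/11 c=0 d=7/22
  seg 1: a=-2 b=6/11 c=21/11 d=-5/11
  seg 2: a=0 b=3 c=6/11 d=-6/11
  seg 3: a=3 b=27/11 c=-12/11 d=2/11
S(7/2) = 69/44

Δ: Δ0=-2, Δ1=2, Δ2=3, Δ3=1
row 1: diag=6, rhs=24; c'=1/6, d'=4
row 2: denom=4−1·1/6=23/6; d'=(6−1·4)/(23/6)=12/23
row 3: denom=6−1·6/23=132/23; d'=(-12−1·12/23)/(132/23)=-24/11
back: M3=-24/11
back: M2=12/23−6/23·-24/11=12/11
back: M1=4−1/6·12/11=42/11
M: M0=0, M1=42/11, M2=12/11, M3=-24/11, M4=0
seg 0: a=2, c=M0/2=0, d=(M1−M0)/(6·2)=7/22, b=Δ0−h0·(2M0+M1)/6=-36/11
seg 1: a=-2, c=M1/2=21/11, d=(M2−M1)/(6·1)=-5/11, b=Δ1−h1·(2M1+M2)/6=6/11
seg 2: a=0, c=M2/2=6/11, d=(M3−M2)/(6·1)=-6/11, b=Δ2−h2·(2M2+M3)/6=3
seg 3: a=3, c=M3/2=-12/11, d=(M4−M3)/(6·2)=2/11, b=Δ3−h3·(2M3+M4)/6=27/11
t_q=7/2 → seg 2, τ=1/2; S=0+3·τ+6/11·τ²+-6/11·τ³=69/44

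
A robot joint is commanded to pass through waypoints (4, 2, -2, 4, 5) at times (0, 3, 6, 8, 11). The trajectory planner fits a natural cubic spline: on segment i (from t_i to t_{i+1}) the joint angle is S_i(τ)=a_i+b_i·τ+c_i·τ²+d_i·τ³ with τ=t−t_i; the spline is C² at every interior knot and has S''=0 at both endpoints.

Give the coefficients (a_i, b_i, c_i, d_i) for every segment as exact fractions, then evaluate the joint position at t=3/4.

  seg 0: a=4 b=-13/177 c=0 d=-35/531
  seg 1: a=2 b=-328/177 c=-35/59 d=407/1593
  seg 2: a=-2 b=263/177 c=302/177 d=-28/59
  seg 3: a=4 b=463/177 c=-202/177 d=202/1593
S(3/4) = 14791/3776

Δ: Δ0=-2/3, Δ1=-4/3, Δ2=3, Δ3=1/3
row 1: diag=12, rhs=-4; c'=1/4, d'=-1/3
row 2: denom=10−3·1/4=37/4; d'=(26−3·-1/3)/(37/4)=108/37
row 3: denom=10−2·8/37=354/37; d'=(-16−2·108/37)/(354/37)=-404/177
back: M3=-404/177
back: M2=108/37−8/37·-404/177=604/177
back: M1=-1/3−1/4·604/177=-70/59
M: M0=0, M1=-70/59, M2=604/177, M3=-404/177, M4=0
seg 0: a=4, c=M0/2=0, d=(M1−M0)/(6·3)=-35/531, b=Δ0−h0·(2M0+M1)/6=-13/177
seg 1: a=2, c=M1/2=-35/59, d=(M2−M1)/(6·3)=407/1593, b=Δ1−h1·(2M1+M2)/6=-328/177
seg 2: a=-2, c=M2/2=302/177, d=(M3−M2)/(6·2)=-28/59, b=Δ2−h2·(2M2+M3)/6=263/177
seg 3: a=4, c=M3/2=-202/177, d=(M4−M3)/(6·3)=202/1593, b=Δ3−h3·(2M3+M4)/6=463/177
t_q=3/4 → seg 0, τ=3/4; S=4+-13/177·τ+0·τ²+-35/531·τ³=14791/3776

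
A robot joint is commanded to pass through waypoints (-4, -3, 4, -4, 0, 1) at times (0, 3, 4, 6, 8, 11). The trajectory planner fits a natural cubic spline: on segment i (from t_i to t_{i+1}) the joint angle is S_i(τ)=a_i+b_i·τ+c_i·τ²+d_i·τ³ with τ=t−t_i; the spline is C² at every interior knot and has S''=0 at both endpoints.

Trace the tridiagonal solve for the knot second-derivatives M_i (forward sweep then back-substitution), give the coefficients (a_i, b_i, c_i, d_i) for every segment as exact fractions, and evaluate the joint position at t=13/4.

Δ: Δ0=1/3, Δ1=7, Δ2=-4, Δ3=2, Δ4=1/3
row 1: diag=8, rhs=40; c'=1/8, d'=5
row 2: denom=6−1·1/8=47/8; d'=(-66−1·5)/(47/8)=-568/47
row 3: denom=8−2·16/47=344/47; d'=(36−2·-568/47)/(344/47)=707/86
row 4: denom=10−2·47/172=813/86; d'=(-10−2·707/86)/(813/86)=-758/271
back: M4=-758/271
back: M3=707/86−47/172·-758/271=2435/271
back: M2=-568/47−16/47·2435/271=-4104/271
back: M1=5−1/8·-4104/271=1868/271
M: M0=0, M1=1868/271, M2=-4104/271, M3=2435/271, M4=-758/271, M5=0
seg 0: a=-4, c=M0/2=0, d=(M1−M0)/(6·3)=934/2439, b=Δ0−h0·(2M0+M1)/6=-2531/813
seg 1: a=-3, c=M1/2=934/271, d=(M2−M1)/(6·1)=-2986/813, b=Δ1−h1·(2M1+M2)/6=5875/813
seg 2: a=4, c=M2/2=-2052/271, d=(M3−M2)/(6·2)=6539/3252, b=Δ2−h2·(2M2+M3)/6=2521/813
seg 3: a=-4, c=M3/2=2435/542, d=(M4−M3)/(6·2)=-3193/3252, b=Δ3−h3·(2M3+M4)/6=-2486/813
seg 4: a=0, c=M4/2=-379/271, d=(M5−M4)/(6·3)=379/2439, b=Δ4−h4·(2M4+M5)/6=2545/813
t_q=13/4 → seg 1, τ=1/4; S=-3+5875/813·τ+934/271·τ²+-2986/813·τ³=-8979/8672

  seg 0: a=-4 b=-2531/813 c=0 d=934/2439
  seg 1: a=-3 b=5875/813 c=934/271 d=-2986/813
  seg 2: a=4 b=2521/813 c=-2052/271 d=6539/3252
  seg 3: a=-4 b=-2486/813 c=2435/542 d=-3193/3252
  seg 4: a=0 b=2545/813 c=-379/271 d=379/2439
S(13/4) = -8979/8672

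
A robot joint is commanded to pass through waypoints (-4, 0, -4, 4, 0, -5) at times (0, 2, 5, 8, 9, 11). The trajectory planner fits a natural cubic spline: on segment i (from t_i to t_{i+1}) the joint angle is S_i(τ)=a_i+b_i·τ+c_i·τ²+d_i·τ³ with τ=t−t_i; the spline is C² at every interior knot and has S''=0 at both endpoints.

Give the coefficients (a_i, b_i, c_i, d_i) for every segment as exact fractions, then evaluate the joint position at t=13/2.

Δ: Δ0=2, Δ1=-4/3, Δ2=8/3, Δ3=-4, Δ4=-5/2
row 1: diag=10, rhs=-20; c'=3/10, d'=-2
row 2: denom=12−3·3/10=111/10; d'=(24−3·-2)/(111/10)=100/37
row 3: denom=8−3·10/37=266/37; d'=(-40−3·100/37)/(266/37)=-890/133
row 4: denom=6−1·37/266=1559/266; d'=(9−1·-890/133)/(1559/266)=4174/1559
back: M4=4174/1559
back: M3=-890/133−37/266·4174/1559=-11013/1559
back: M2=100/37−10/37·-11013/1559=7190/1559
back: M1=-2−3/10·7190/1559=-5275/1559
M: M0=0, M1=-5275/1559, M2=7190/1559, M3=-11013/1559, M4=4174/1559, M5=0
seg 0: a=-4, c=M0/2=0, d=(M1−M0)/(6·2)=-5275/18708, b=Δ0−h0·(2M0+M1)/6=14629/4677
seg 1: a=0, c=M1/2=-5275/3118, d=(M2−M1)/(6·3)=1385/3118, b=Δ1−h1·(2M1+M2)/6=-1196/4677
seg 2: a=-4, c=M2/2=3595/1559, d=(M3−M2)/(6·3)=-18203/28062, b=Δ2−h2·(2M2+M3)/6=14843/9354
seg 3: a=4, c=M3/2=-11013/3118, d=(M4−M3)/(6·1)=15187/9354, b=Δ3−h3·(2M3+M4)/6=-9782/4677
seg 4: a=0, c=M4/2=2087/1559, d=(M5−M4)/(6·2)=-2087/9354, b=Δ4−h4·(2M4+M5)/6=-40081/9354
t_q=13/2 → seg 2, τ=3/2; S=-4+14843/9354·τ+3595/1559·τ²+-18203/28062·τ³=34407/24944

  seg 0: a=-4 b=14629/4677 c=0 d=-5275/18708
  seg 1: a=0 b=-1196/4677 c=-5275/3118 d=1385/3118
  seg 2: a=-4 b=14843/9354 c=3595/1559 d=-18203/28062
  seg 3: a=4 b=-9782/4677 c=-11013/3118 d=15187/9354
  seg 4: a=0 b=-40081/9354 c=2087/1559 d=-2087/9354
S(13/2) = 34407/24944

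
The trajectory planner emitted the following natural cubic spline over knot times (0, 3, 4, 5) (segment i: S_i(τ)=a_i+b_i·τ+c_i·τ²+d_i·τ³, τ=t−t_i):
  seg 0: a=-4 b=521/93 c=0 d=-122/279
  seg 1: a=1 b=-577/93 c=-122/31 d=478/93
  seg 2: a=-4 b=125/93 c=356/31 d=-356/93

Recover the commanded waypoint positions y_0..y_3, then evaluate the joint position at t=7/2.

y_0 = S_0(0) = a_0 = -4
y_1 = S_1(0) = a_1 = 1
y_2 = S_2(0) = a_2 = -4
y_3 = S_2(1) = 5
t_q=7/2 is in segment 1 (τ=1/2); S_1(τ)=-303/124

y_0=-4 y_1=1 y_2=-4 y_3=5
S(7/2) = -303/124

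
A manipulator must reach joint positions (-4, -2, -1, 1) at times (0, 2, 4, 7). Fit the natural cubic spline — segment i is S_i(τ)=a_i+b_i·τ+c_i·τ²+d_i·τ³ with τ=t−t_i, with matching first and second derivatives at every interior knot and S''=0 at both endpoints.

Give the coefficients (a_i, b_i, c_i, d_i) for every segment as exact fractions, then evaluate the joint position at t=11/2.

Δ: Δ0=1, Δ1=1/2, Δ2=2/3
row 1: diag=8, rhs=-3; c'=1/4, d'=-3/8
row 2: denom=10−2·1/4=19/2; d'=(1−2·-3/8)/(19/2)=7/38
back: M2=7/38
back: M1=-3/8−1/4·7/38=-8/19
M: M0=0, M1=-8/19, M2=7/38, M3=0
seg 0: a=-4, c=M0/2=0, d=(M1−M0)/(6·2)=-2/57, b=Δ0−h0·(2M0+M1)/6=65/57
seg 1: a=-2, c=M1/2=-4/19, d=(M2−M1)/(6·2)=23/456, b=Δ1−h1·(2M1+M2)/6=41/57
seg 2: a=-1, c=M2/2=7/76, d=(M3−M2)/(6·3)=-7/684, b=Δ2−h2·(2M2+M3)/6=55/114
t_q=11/2 → seg 2, τ=3/2; S=-1+55/114·τ+7/76·τ²+-7/684·τ³=-63/608

  seg 0: a=-4 b=65/57 c=0 d=-2/57
  seg 1: a=-2 b=41/57 c=-4/19 d=23/456
  seg 2: a=-1 b=55/114 c=7/76 d=-7/684
S(11/2) = -63/608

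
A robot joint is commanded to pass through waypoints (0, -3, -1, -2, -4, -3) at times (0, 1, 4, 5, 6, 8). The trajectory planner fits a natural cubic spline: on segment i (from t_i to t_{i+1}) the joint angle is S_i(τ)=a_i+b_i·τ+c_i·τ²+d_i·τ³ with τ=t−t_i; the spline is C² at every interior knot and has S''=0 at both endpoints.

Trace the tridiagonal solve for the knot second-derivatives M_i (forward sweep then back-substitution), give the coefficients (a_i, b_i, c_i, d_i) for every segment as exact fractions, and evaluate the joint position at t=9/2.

Δ: Δ0=-3, Δ1=2/3, Δ2=-1, Δ3=-2, Δ4=1/2
row 1: diag=8, rhs=22; c'=3/8, d'=11/4
row 2: denom=8−3·3/8=55/8; d'=(-10−3·11/4)/(55/8)=-146/55
row 3: denom=4−1·8/55=212/55; d'=(-6−1·-146/55)/(212/55)=-46/53
row 4: denom=6−1·55/212=1217/212; d'=(15−1·-46/53)/(1217/212)=3364/1217
back: M4=3364/1217
back: M3=-46/53−55/212·3364/1217=-1929/1217
back: M2=-146/55−8/55·-1929/1217=-2950/1217
back: M1=11/4−3/8·-2950/1217=4453/1217
M: M0=0, M1=4453/1217, M2=-2950/1217, M3=-1929/1217, M4=3364/1217, M5=0
seg 0: a=0, c=M0/2=0, d=(M1−M0)/(6·1)=4453/7302, b=Δ0−h0·(2M0+M1)/6=-26359/7302
seg 1: a=-3, c=M1/2=4453/2434, d=(M2−M1)/(6·3)=-7403/21906, b=Δ1−h1·(2M1+M2)/6=-6500/3651
seg 2: a=-1, c=M2/2=-1475/1217, d=(M3−M2)/(6·1)=1021/7302, b=Δ2−h2·(2M2+M3)/6=527/7302
seg 3: a=-2, c=M3/2=-1929/2434, d=(M4−M3)/(6·1)=5293/7302, b=Δ3−h3·(2M3+M4)/6=-7055/3651
seg 4: a=-4, c=M4/2=1682/1217, d=(M5−M4)/(6·2)=-841/3651, b=Δ4−h4·(2M4+M5)/6=-9805/7302
t_q=9/2 → seg 2, τ=1/2; S=-1+527/7302·τ+-1475/1217·τ²+1021/7302·τ³=-24329/19472

  seg 0: a=0 b=-26359/7302 c=0 d=4453/7302
  seg 1: a=-3 b=-6500/3651 c=4453/2434 d=-7403/21906
  seg 2: a=-1 b=527/7302 c=-1475/1217 d=1021/7302
  seg 3: a=-2 b=-7055/3651 c=-1929/2434 d=5293/7302
  seg 4: a=-4 b=-9805/7302 c=1682/1217 d=-841/3651
S(9/2) = -24329/19472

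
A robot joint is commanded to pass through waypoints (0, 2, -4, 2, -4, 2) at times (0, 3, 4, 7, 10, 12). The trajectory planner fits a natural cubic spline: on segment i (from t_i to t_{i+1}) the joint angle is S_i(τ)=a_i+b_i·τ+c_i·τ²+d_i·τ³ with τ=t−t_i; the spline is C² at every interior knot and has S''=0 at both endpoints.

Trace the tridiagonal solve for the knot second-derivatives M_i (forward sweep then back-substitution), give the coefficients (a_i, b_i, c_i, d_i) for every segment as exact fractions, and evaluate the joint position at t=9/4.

Δ: Δ0=2/3, Δ1=-6, Δ2=2, Δ3=-2, Δ4=3
row 1: diag=8, rhs=-40; c'=1/8, d'=-5
row 2: denom=8−1·1/8=63/8; d'=(48−1·-5)/(63/8)=424/63
row 3: denom=12−3·8/21=76/7; d'=(-24−3·424/63)/(76/7)=-232/57
row 4: denom=10−3·21/76=697/76; d'=(30−3·-232/57)/(697/76)=3208/697
back: M4=3208/697
back: M3=-232/57−21/76·3208/697=-11170/2091
back: M2=424/63−8/21·-11170/2091=18328/2091
back: M1=-5−1/8·18328/2091=-12746/2091
M: M0=0, M1=-12746/2091, M2=18328/2091, M3=-11170/2091, M4=3208/697, M5=0
seg 0: a=0, c=M0/2=0, d=(M1−M0)/(6·3)=-6373/18819, b=Δ0−h0·(2M0+M1)/6=2589/697
seg 1: a=2, c=M1/2=-6373/2091, d=(M2−M1)/(6·1)=5179/2091, b=Δ1−h1·(2M1+M2)/6=-3784/697
seg 2: a=-4, c=M2/2=9164/2091, d=(M3−M2)/(6·3)=-14749/18819, b=Δ2−h2·(2M2+M3)/6=-8561/2091
seg 3: a=2, c=M3/2=-5585/2091, d=(M4−M3)/(6·3)=10397/18819, b=Δ3−h3·(2M3+M4)/6=128/123
seg 4: a=-4, c=M4/2=1604/697, d=(M5−M4)/(6·2)=-802/2091, b=Δ4−h4·(2M4+M5)/6=-143/2091
t_q=9/4 → seg 0, τ=9/4; S=0+2589/697·τ+0·τ²+-6373/18819·τ³=200745/44608

  seg 0: a=0 b=2589/697 c=0 d=-6373/18819
  seg 1: a=2 b=-3784/697 c=-6373/2091 d=5179/2091
  seg 2: a=-4 b=-8561/2091 c=9164/2091 d=-14749/18819
  seg 3: a=2 b=128/123 c=-5585/2091 d=10397/18819
  seg 4: a=-4 b=-143/2091 c=1604/697 d=-802/2091
S(9/4) = 200745/44608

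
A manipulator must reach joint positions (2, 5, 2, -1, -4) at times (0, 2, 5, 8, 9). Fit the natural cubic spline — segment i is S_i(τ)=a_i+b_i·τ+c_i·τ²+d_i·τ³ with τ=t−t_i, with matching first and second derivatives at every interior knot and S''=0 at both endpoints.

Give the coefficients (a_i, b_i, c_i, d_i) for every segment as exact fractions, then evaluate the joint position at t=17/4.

  seg 0: a=2 b=278/133 c=0 d=-157/1064
  seg 1: a=5 b=85/266 c=-471/532 d=79/532
  seg 2: a=2 b=-523/532 c=60/133 d=-81/532
  seg 3: a=-1 b=-635/266 c=-489/532 d=163/532
S(17/4) = 99707/34048

Δ: Δ0=3/2, Δ1=-1, Δ2=-1, Δ3=-3
row 1: diag=10, rhs=-15; c'=3/10, d'=-3/2
row 2: denom=12−3·3/10=111/10; d'=(0−3·-3/2)/(111/10)=15/37
row 3: denom=8−3·10/37=266/37; d'=(-12−3·15/37)/(266/37)=-489/266
back: M3=-489/266
back: M2=15/37−10/37·-489/266=120/133
back: M1=-3/2−3/10·120/133=-471/266
M: M0=0, M1=-471/266, M2=120/133, M3=-489/266, M4=0
seg 0: a=2, c=M0/2=0, d=(M1−M0)/(6·2)=-157/1064, b=Δ0−h0·(2M0+M1)/6=278/133
seg 1: a=5, c=M1/2=-471/532, d=(M2−M1)/(6·3)=79/532, b=Δ1−h1·(2M1+M2)/6=85/266
seg 2: a=2, c=M2/2=60/133, d=(M3−M2)/(6·3)=-81/532, b=Δ2−h2·(2M2+M3)/6=-523/532
seg 3: a=-1, c=M3/2=-489/532, d=(M4−M3)/(6·1)=163/532, b=Δ3−h3·(2M3+M4)/6=-635/266
t_q=17/4 → seg 1, τ=9/4; S=5+85/266·τ+-471/532·τ²+79/532·τ³=99707/34048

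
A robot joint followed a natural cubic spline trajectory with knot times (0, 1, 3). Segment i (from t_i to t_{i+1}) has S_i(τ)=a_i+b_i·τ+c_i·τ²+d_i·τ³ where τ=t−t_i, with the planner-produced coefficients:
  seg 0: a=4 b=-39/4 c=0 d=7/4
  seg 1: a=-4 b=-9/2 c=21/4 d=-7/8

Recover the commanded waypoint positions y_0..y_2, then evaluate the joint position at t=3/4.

y_0 = S_0(0) = a_0 = 4
y_1 = S_1(0) = a_1 = -4
y_2 = S_1(2) = 1
t_q=3/4 is in segment 0 (τ=3/4); S_0(τ)=-659/256

y_0=4 y_1=-4 y_2=1
S(3/4) = -659/256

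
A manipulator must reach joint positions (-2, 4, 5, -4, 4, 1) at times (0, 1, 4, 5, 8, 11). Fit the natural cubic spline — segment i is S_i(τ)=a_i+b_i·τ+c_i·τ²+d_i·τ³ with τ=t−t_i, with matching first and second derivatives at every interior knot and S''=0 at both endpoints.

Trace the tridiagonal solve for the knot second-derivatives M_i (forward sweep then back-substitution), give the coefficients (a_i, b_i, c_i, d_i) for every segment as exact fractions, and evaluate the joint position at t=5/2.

  seg 0: a=-2 b=9707/1563 c=0 d=-329/1563
  seg 1: a=4 b=8720/1563 c=-329/521 d=-194/521
  seg 2: a=5 b=-12916/1563 c=-2075/521 d=5074/1563
  seg 3: a=-4 b=-10144/1563 c=2999/521 d=-12679/14067
  seg 4: a=4 b=5801/1563 c=-3682/1563 d=3682/14067
S(5/2) = 5049/521

Δ: Δ0=6, Δ1=1/3, Δ2=-9, Δ3=8/3, Δ4=-1
row 1: diag=8, rhs=-34; c'=3/8, d'=-17/4
row 2: denom=8−3·3/8=55/8; d'=(-56−3·-17/4)/(55/8)=-346/55
row 3: denom=8−1·8/55=432/55; d'=(70−1·-346/55)/(432/55)=1049/108
row 4: denom=12−3·55/144=521/48; d'=(-22−3·1049/108)/(521/48)=-7364/1563
back: M4=-7364/1563
back: M3=1049/108−55/144·-7364/1563=5998/521
back: M2=-346/55−8/55·5998/521=-4150/521
back: M1=-17/4−3/8·-4150/521=-658/521
M: M0=0, M1=-658/521, M2=-4150/521, M3=5998/521, M4=-7364/1563, M5=0
seg 0: a=-2, c=M0/2=0, d=(M1−M0)/(6·1)=-329/1563, b=Δ0−h0·(2M0+M1)/6=9707/1563
seg 1: a=4, c=M1/2=-329/521, d=(M2−M1)/(6·3)=-194/521, b=Δ1−h1·(2M1+M2)/6=8720/1563
seg 2: a=5, c=M2/2=-2075/521, d=(M3−M2)/(6·1)=5074/1563, b=Δ2−h2·(2M2+M3)/6=-12916/1563
seg 3: a=-4, c=M3/2=2999/521, d=(M4−M3)/(6·3)=-12679/14067, b=Δ3−h3·(2M3+M4)/6=-10144/1563
seg 4: a=4, c=M4/2=-3682/1563, d=(M5−M4)/(6·3)=3682/14067, b=Δ4−h4·(2M4+M5)/6=5801/1563
t_q=5/2 → seg 1, τ=3/2; S=4+8720/1563·τ+-329/521·τ²+-194/521·τ³=5049/521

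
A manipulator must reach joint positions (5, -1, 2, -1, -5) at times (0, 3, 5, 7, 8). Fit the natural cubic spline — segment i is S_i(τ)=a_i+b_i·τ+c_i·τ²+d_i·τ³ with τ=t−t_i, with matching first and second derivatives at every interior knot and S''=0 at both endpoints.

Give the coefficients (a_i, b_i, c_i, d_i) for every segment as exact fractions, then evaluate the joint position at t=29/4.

  seg 0: a=5 b=-343/104 c=0 d=15/104
  seg 1: a=-1 b=31/52 c=135/104 d=-11/26
  seg 2: a=2 b=37/52 c=-129/104 d=7/104
  seg 3: a=-1 b=-179/52 c=-87/104 d=29/104
S(29/4) = -12703/6656

Δ: Δ0=-2, Δ1=3/2, Δ2=-3/2, Δ3=-4
row 1: diag=10, rhs=21; c'=1/5, d'=21/10
row 2: denom=8−2·1/5=38/5; d'=(-18−2·21/10)/(38/5)=-111/38
row 3: denom=6−2·5/19=104/19; d'=(-15−2·-111/38)/(104/19)=-87/52
back: M3=-87/52
back: M2=-111/38−5/19·-87/52=-129/52
back: M1=21/10−1/5·-129/52=135/52
M: M0=0, M1=135/52, M2=-129/52, M3=-87/52, M4=0
seg 0: a=5, c=M0/2=0, d=(M1−M0)/(6·3)=15/104, b=Δ0−h0·(2M0+M1)/6=-343/104
seg 1: a=-1, c=M1/2=135/104, d=(M2−M1)/(6·2)=-11/26, b=Δ1−h1·(2M1+M2)/6=31/52
seg 2: a=2, c=M2/2=-129/104, d=(M3−M2)/(6·2)=7/104, b=Δ2−h2·(2M2+M3)/6=37/52
seg 3: a=-1, c=M3/2=-87/104, d=(M4−M3)/(6·1)=29/104, b=Δ3−h3·(2M3+M4)/6=-179/52
t_q=29/4 → seg 3, τ=1/4; S=-1+-179/52·τ+-87/104·τ²+29/104·τ³=-12703/6656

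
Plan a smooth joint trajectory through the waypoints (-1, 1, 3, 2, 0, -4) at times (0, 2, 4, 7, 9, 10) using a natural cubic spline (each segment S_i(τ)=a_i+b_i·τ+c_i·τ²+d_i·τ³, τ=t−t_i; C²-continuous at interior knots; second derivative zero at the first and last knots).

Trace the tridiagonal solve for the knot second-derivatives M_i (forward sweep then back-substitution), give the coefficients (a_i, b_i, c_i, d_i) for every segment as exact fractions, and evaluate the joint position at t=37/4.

Δ: Δ0=1, Δ1=1, Δ2=-1/3, Δ3=-1, Δ4=-4
row 1: diag=8, rhs=0; c'=1/4, d'=0
row 2: denom=10−2·1/4=19/2; d'=(-8−2·0)/(19/2)=-16/19
row 3: denom=10−3·6/19=172/19; d'=(-4−3·-16/19)/(172/19)=-7/43
row 4: denom=6−2·19/86=239/43; d'=(-18−2·-7/43)/(239/43)=-760/239
back: M4=-760/239
back: M3=-7/43−19/86·-760/239=129/239
back: M2=-16/19−6/19·129/239=-242/239
back: M1=0−1/4·-242/239=121/478
M: M0=0, M1=121/478, M2=-242/239, M3=129/239, M4=-760/239, M5=0
seg 0: a=-1, c=M0/2=0, d=(M1−M0)/(6·2)=121/5736, b=Δ0−h0·(2M0+M1)/6=1313/1434
seg 1: a=1, c=M1/2=121/956, d=(M2−M1)/(6·2)=-605/5736, b=Δ1−h1·(2M1+M2)/6=838/717
seg 2: a=3, c=M2/2=-121/239, d=(M3−M2)/(6·3)=371/4302, b=Δ2−h2·(2M2+M3)/6=587/1434
seg 3: a=2, c=M3/2=129/478, d=(M4−M3)/(6·2)=-889/2868, b=Δ3−h3·(2M3+M4)/6=-215/717
seg 4: a=0, c=M4/2=-380/239, d=(M5−M4)/(6·1)=380/717, b=Δ4−h4·(2M4+M5)/6=-2108/717
t_q=37/4 → seg 4, τ=1/4; S=0+-2108/717·τ+-380/239·τ²+380/717·τ³=-3159/3824

  seg 0: a=-1 b=1313/1434 c=0 d=121/5736
  seg 1: a=1 b=838/717 c=121/956 d=-605/5736
  seg 2: a=3 b=587/1434 c=-121/239 d=371/4302
  seg 3: a=2 b=-215/717 c=129/478 d=-889/2868
  seg 4: a=0 b=-2108/717 c=-380/239 d=380/717
S(37/4) = -3159/3824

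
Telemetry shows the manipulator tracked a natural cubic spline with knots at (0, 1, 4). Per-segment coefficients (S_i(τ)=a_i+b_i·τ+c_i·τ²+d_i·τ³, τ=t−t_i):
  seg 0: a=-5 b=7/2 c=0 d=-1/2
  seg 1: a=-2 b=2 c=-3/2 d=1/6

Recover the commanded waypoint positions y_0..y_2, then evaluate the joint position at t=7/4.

y_0 = S_0(0) = a_0 = -5
y_1 = S_1(0) = a_1 = -2
y_2 = S_1(3) = -5
t_q=7/4 is in segment 1 (τ=3/4); S_1(τ)=-163/128

y_0=-5 y_1=-2 y_2=-5
S(7/4) = -163/128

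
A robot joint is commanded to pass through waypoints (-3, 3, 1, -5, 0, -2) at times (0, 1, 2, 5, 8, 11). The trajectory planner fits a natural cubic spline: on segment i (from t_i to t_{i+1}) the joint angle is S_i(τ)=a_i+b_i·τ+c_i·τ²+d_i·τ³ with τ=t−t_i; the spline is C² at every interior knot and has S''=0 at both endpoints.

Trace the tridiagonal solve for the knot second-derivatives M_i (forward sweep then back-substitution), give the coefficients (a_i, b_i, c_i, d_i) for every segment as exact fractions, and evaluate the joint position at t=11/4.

  seg 0: a=-3 b=3349/417 c=0 d=-847/417
  seg 1: a=3 b=808/417 c=-847/139 d=899/417
  seg 2: a=1 b=-1577/417 c=52/139 d=275/3753
  seg 3: a=-5 b=184/417 c=431/417 d=-782/3753
  seg 4: a=0 b=424/417 c=-117/139 d=13/139
S(11/4) = -14189/8896

Δ: Δ0=6, Δ1=-2, Δ2=-2, Δ3=5/3, Δ4=-2/3
row 1: diag=4, rhs=-48; c'=1/4, d'=-12
row 2: denom=8−1·1/4=31/4; d'=(0−1·-12)/(31/4)=48/31
row 3: denom=12−3·12/31=336/31; d'=(22−3·48/31)/(336/31)=269/168
row 4: denom=12−3·31/112=1251/112; d'=(-14−3·269/168)/(1251/112)=-234/139
back: M4=-234/139
back: M3=269/168−31/112·-234/139=862/417
back: M2=48/31−12/31·862/417=104/139
back: M1=-12−1/4·104/139=-1694/139
M: M0=0, M1=-1694/139, M2=104/139, M3=862/417, M4=-234/139, M5=0
seg 0: a=-3, c=M0/2=0, d=(M1−M0)/(6·1)=-847/417, b=Δ0−h0·(2M0+M1)/6=3349/417
seg 1: a=3, c=M1/2=-847/139, d=(M2−M1)/(6·1)=899/417, b=Δ1−h1·(2M1+M2)/6=808/417
seg 2: a=1, c=M2/2=52/139, d=(M3−M2)/(6·3)=275/3753, b=Δ2−h2·(2M2+M3)/6=-1577/417
seg 3: a=-5, c=M3/2=431/417, d=(M4−M3)/(6·3)=-782/3753, b=Δ3−h3·(2M3+M4)/6=184/417
seg 4: a=0, c=M4/2=-117/139, d=(M5−M4)/(6·3)=13/139, b=Δ4−h4·(2M4+M5)/6=424/417
t_q=11/4 → seg 2, τ=3/4; S=1+-1577/417·τ+52/139·τ²+275/3753·τ³=-14189/8896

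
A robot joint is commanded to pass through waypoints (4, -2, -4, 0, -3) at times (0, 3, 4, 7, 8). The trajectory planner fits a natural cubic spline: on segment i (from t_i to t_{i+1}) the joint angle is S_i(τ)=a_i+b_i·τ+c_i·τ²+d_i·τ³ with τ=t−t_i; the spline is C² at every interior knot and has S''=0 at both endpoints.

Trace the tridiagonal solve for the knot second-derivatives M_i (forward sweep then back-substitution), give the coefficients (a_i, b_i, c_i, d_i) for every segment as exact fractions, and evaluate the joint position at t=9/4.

  seg 0: a=4 b=-745/432 c=0 d=-119/3888
  seg 1: a=-2 b=-551/216 c=-119/432 d=119/144
  seg 2: a=-4 b=-269/432 c=119/54 d=-2011/3888
  seg 3: a=0 b=-295/216 c=-353/144 d=353/432
S(9/4) = -703/3072

Δ: Δ0=-2, Δ1=-2, Δ2=4/3, Δ3=-3
row 1: diag=8, rhs=0; c'=1/8, d'=0
row 2: denom=8−1·1/8=63/8; d'=(20−1·0)/(63/8)=160/63
row 3: denom=8−3·8/21=48/7; d'=(-26−3·160/63)/(48/7)=-353/72
back: M3=-353/72
back: M2=160/63−8/21·-353/72=119/27
back: M1=0−1/8·119/27=-119/216
M: M0=0, M1=-119/216, M2=119/27, M3=-353/72, M4=0
seg 0: a=4, c=M0/2=0, d=(M1−M0)/(6·3)=-119/3888, b=Δ0−h0·(2M0+M1)/6=-745/432
seg 1: a=-2, c=M1/2=-119/432, d=(M2−M1)/(6·1)=119/144, b=Δ1−h1·(2M1+M2)/6=-551/216
seg 2: a=-4, c=M2/2=119/54, d=(M3−M2)/(6·3)=-2011/3888, b=Δ2−h2·(2M2+M3)/6=-269/432
seg 3: a=0, c=M3/2=-353/144, d=(M4−M3)/(6·1)=353/432, b=Δ3−h3·(2M3+M4)/6=-295/216
t_q=9/4 → seg 0, τ=9/4; S=4+-745/432·τ+0·τ²+-119/3888·τ³=-703/3072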